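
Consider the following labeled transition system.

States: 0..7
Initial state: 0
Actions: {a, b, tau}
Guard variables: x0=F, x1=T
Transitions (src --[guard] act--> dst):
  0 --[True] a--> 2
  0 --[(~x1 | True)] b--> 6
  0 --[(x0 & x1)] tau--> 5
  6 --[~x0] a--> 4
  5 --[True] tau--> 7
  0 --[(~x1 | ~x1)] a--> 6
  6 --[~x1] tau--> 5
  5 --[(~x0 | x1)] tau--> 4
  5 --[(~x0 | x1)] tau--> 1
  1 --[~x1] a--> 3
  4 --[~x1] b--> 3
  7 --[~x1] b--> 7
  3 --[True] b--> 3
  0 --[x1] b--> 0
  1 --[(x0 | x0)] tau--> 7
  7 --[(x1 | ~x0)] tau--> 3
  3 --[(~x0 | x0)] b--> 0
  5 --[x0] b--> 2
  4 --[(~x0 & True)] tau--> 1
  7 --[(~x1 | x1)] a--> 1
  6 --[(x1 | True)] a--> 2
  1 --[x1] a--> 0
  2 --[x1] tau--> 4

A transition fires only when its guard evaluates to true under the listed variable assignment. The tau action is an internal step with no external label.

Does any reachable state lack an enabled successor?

Reach set: {0,1,2,4,6}
  0: a→2  b→0  b→6  [3 out]
  1: a→0  [1 out]
  2: tau→4  [1 out]
  4: tau→1  [1 out]
  6: a→2  a→4  [2 out]

Answer: DEADLOCK-FREE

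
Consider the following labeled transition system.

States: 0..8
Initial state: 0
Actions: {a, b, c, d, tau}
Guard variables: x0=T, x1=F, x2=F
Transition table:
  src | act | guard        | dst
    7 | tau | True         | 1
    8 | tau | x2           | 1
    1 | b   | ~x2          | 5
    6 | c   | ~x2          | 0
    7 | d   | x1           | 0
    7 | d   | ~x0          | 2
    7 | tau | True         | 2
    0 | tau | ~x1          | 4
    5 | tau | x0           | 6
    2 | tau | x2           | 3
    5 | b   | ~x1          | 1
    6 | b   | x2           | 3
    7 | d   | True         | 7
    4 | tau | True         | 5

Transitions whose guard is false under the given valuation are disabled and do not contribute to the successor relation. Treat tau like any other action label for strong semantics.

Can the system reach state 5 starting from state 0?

Guard filter leaves 9 enabled edge(s).
Layer 0: {0}
Layer 1: {4}  now seen {0,4}
Layer 2: {5}  now seen {0,4,5}
Layer 3: {1,6}  now seen {0,1,4,5,6}
R = {0,1,4,5,6}
trace reaching 5: tau·tau

Answer: REACHABLE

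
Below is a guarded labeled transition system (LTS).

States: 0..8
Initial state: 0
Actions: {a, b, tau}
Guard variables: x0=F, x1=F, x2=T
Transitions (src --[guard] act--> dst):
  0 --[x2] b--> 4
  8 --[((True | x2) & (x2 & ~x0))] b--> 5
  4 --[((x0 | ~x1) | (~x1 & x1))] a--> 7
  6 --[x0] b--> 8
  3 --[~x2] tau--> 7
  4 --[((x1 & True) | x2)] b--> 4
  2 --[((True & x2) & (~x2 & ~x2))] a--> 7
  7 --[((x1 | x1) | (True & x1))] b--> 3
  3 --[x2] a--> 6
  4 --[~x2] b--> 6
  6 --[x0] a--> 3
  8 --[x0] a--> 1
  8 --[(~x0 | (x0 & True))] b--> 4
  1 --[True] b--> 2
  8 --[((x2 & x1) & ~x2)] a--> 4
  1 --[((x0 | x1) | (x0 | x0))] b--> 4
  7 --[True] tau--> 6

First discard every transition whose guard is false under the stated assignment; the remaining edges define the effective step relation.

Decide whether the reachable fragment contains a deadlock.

Answer: DEADLOCK at state 6

Analysis:
Reachable = {0,4,6,7}
  0: b→4  [1 exit(s)]
  4: a→7  b→4  [2 exit(s)]
  6: ∅  [STUCK]
  7: tau→6  [1 exit(s)]
trace reaching 6: b·a·tau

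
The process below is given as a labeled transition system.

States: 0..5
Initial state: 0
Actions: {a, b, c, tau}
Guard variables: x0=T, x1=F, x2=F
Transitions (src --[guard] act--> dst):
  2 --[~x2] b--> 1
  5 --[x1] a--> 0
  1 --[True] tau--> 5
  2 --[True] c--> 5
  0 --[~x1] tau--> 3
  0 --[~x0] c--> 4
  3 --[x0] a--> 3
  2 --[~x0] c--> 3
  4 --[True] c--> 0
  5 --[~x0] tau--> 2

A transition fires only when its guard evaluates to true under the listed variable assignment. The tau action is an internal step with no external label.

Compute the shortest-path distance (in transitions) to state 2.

BFS to 2:
  depth 0: {0}
  depth 1: {3}
2 never appears.

Answer: UNREACHABLE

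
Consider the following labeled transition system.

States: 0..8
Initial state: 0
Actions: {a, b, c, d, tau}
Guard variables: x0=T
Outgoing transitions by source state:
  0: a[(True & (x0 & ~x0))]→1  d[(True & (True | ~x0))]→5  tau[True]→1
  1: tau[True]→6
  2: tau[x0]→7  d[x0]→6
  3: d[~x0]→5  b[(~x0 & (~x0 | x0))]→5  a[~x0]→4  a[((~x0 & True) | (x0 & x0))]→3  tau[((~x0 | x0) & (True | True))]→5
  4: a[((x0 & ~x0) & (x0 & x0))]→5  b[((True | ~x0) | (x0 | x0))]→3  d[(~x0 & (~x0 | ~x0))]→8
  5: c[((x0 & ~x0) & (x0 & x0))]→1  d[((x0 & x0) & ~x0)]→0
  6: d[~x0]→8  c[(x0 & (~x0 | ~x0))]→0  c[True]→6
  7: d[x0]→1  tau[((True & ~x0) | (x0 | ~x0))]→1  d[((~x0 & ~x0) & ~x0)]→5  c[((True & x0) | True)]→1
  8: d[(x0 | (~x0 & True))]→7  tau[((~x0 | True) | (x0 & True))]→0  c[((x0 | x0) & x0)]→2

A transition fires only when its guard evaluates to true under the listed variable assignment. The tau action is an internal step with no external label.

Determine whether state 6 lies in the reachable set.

Guard filter leaves 15 enabled edge(s).
Layer 0: {0}
Layer 1: {1,5}  total {0,1,5}
Layer 2: {6}  total {0,1,5,6}
Reachable = {0,1,5,6}
Path to 6: tau·tau

Answer: REACHABLE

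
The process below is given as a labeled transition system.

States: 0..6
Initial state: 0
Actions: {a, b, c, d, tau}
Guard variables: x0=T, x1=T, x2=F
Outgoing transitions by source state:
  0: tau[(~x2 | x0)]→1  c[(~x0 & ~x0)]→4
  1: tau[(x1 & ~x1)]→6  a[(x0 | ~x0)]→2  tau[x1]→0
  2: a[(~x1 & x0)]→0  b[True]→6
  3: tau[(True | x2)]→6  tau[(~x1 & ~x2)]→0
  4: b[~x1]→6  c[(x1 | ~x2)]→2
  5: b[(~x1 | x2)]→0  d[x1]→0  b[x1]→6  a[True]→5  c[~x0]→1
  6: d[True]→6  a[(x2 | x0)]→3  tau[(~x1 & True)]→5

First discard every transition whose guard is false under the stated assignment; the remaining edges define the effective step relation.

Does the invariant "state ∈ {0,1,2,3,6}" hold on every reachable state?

Answer: INVARIANT HOLDS

Analysis:
Allowed set {0,1,2,3,6}
Reachable = {0,1,2,3,6}
  0: safe
  1: safe
  2: safe
  3: safe
  6: safe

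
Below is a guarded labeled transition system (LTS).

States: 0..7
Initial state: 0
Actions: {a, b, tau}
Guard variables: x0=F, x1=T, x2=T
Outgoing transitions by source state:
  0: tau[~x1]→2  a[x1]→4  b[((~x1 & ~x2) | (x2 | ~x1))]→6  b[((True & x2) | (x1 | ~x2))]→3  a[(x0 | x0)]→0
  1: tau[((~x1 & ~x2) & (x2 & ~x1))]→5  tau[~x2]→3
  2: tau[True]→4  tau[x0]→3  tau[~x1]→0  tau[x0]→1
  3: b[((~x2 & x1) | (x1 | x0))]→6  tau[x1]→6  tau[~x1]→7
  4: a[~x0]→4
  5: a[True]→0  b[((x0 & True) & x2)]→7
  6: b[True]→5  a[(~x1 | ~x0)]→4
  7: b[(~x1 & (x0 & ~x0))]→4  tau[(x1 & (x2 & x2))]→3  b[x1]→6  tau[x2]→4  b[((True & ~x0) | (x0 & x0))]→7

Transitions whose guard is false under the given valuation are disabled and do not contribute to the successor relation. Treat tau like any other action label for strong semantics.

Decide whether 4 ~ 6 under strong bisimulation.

Compute ~ classes (split until stable):
  π0 = {{0,1,2,3,4,5,6,7}}
  π1 = {{0,6},{1},{2},{3,7},{4,5}}
  π2 = {{0},{1},{2},{3},{4},{5},{6},{7}}
8 equivalence class(es) (converged in 3)
4∈{4}, 6∈{6}

Answer: NOT BISIMILAR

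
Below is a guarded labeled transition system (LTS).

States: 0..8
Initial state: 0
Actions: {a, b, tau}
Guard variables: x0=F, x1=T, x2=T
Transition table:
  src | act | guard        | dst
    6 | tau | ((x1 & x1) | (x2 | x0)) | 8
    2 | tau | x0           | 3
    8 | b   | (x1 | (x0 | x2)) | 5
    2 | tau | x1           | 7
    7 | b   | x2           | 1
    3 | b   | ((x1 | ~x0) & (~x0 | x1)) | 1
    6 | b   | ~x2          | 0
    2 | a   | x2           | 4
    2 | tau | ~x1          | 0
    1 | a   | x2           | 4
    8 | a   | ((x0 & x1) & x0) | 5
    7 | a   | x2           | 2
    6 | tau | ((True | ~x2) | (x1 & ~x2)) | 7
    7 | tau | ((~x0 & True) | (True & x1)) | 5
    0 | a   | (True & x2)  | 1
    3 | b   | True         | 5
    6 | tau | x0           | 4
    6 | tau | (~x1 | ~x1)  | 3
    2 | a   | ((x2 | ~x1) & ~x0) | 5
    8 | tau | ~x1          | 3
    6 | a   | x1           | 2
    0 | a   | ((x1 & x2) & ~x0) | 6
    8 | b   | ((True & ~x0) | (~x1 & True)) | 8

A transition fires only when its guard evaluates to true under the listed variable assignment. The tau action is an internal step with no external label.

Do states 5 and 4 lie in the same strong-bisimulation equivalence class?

Compute ~ classes (split until stable):
  P[0] = {{0,1,2,3,4,5,6,7,8}}
  P[1] = {{0,1},{2,6},{3,8},{4,5},{7}}
  P[2] = {{0},{1},{2},{3},{4,5},{6},{7},{8}}
stable after 3 split(s): 8 block(s)
[5]={4,5}  [4]={4,5}

Answer: BISIMILAR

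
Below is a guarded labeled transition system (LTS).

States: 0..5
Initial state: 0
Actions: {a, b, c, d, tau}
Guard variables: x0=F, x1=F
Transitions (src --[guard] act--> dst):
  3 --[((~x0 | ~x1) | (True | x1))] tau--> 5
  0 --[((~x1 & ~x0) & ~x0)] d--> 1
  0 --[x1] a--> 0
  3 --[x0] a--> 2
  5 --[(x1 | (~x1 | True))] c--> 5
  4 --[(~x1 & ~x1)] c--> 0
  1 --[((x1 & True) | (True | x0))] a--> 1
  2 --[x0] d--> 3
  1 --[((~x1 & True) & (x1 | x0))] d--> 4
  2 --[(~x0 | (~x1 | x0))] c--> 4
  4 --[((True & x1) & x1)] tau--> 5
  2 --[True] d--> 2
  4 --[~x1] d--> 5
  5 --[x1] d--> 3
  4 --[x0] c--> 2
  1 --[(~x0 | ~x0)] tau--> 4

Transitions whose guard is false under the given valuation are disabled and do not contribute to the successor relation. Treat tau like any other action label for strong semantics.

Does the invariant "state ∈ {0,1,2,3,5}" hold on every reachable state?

Safe = {0,1,2,3,5}
R = {0,1,4,5}
  0: ok
  1: ok
  4: VIOLATES
  5: ok
counterexample path to 4: d·tau

Answer: INVARIANT VIOLATED at state 4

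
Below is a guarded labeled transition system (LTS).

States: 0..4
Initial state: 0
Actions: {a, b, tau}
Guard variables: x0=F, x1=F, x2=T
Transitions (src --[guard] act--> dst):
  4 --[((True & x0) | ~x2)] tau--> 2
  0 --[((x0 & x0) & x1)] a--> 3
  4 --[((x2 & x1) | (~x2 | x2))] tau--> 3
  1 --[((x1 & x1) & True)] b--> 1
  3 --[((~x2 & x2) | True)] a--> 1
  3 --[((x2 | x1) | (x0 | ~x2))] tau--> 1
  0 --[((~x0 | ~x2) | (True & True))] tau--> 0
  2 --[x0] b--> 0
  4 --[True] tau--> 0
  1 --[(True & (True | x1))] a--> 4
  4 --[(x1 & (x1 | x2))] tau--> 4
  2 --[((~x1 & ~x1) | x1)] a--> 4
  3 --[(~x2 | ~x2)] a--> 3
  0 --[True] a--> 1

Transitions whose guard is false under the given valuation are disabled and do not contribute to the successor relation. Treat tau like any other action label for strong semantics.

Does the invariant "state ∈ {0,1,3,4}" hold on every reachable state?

Safe = {0,1,3,4}
Reachable = {0,1,3,4}
  0: safe
  1: safe
  3: safe
  4: safe

Answer: INVARIANT HOLDS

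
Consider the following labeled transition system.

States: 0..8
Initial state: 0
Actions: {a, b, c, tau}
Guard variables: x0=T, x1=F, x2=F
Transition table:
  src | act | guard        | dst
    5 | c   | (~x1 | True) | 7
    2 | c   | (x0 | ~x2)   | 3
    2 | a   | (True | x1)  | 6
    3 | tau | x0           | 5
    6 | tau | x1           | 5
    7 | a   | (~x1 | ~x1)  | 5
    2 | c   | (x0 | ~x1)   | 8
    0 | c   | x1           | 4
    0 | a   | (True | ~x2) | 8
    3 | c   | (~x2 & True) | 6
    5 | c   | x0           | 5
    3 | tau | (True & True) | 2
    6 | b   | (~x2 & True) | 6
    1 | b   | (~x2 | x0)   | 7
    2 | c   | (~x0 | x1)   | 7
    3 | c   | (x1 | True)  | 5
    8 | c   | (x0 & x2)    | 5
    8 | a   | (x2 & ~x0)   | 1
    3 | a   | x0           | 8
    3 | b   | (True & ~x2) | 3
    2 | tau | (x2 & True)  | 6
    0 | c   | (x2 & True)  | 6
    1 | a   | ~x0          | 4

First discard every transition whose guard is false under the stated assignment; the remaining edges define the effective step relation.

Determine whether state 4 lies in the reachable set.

After dropping false guards: 15 live edges.
Layer 0: {0}
Layer 1: {8}  cumulative {0,8}
R = {0,8}

Answer: UNREACHABLE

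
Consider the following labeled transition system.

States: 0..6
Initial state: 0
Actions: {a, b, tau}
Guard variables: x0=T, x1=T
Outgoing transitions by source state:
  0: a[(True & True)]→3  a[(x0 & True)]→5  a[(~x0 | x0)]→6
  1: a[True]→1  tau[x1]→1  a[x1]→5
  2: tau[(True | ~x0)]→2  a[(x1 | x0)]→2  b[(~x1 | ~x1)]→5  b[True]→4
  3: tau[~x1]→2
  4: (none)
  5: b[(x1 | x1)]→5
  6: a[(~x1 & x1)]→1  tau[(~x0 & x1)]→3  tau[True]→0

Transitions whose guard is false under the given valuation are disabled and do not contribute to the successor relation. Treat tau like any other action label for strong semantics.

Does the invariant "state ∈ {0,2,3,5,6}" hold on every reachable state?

Inv-set: {0,2,3,5,6}
R = {0,3,5,6}
  0: ✓
  3: ✓
  5: ✓
  6: ✓

Answer: INVARIANT HOLDS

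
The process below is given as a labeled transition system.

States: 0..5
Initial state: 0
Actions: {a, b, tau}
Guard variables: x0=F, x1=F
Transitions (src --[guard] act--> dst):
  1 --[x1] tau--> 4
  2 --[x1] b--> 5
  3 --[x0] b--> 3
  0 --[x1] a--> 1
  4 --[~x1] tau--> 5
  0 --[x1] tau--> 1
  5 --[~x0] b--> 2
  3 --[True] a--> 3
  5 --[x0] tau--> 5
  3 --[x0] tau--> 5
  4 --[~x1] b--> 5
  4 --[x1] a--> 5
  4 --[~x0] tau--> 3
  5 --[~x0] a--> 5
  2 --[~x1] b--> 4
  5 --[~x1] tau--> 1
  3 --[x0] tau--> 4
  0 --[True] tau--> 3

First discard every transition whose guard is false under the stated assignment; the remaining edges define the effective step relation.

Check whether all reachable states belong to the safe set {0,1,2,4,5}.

Answer: INVARIANT VIOLATED at state 3

Analysis:
Allowed set {0,1,2,4,5}
Reach set: {0,3}
  0: ✓
  3: outside
reach 3 via tau — violates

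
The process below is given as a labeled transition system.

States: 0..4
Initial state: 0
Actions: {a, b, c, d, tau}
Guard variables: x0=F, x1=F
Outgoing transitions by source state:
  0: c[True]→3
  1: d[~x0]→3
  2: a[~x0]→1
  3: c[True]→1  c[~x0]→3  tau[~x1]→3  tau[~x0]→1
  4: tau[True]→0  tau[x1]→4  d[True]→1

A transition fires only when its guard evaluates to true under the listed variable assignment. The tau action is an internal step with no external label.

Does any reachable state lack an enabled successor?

R = {0,1,3}
  0: c→3  [1 exit(s)]
  1: d→3  [1 exit(s)]
  3: c→1  c→3  tau→1  tau→3  [4 exit(s)]

Answer: DEADLOCK-FREE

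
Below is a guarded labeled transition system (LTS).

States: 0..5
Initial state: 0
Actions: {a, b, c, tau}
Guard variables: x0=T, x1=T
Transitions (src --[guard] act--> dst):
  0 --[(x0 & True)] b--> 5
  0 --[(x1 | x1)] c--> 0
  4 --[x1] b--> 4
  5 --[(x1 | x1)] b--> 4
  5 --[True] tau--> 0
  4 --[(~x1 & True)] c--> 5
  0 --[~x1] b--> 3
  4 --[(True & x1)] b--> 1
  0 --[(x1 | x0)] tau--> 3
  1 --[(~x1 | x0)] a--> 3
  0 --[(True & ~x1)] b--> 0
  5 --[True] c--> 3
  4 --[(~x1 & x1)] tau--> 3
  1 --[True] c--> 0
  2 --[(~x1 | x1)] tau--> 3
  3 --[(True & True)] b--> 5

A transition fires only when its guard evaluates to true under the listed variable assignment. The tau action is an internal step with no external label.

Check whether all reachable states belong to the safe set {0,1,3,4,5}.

Safe = {0,1,3,4,5}
R = {0,1,3,4,5}
  0: ok
  1: ok
  3: ok
  4: ok
  5: ok

Answer: INVARIANT HOLDS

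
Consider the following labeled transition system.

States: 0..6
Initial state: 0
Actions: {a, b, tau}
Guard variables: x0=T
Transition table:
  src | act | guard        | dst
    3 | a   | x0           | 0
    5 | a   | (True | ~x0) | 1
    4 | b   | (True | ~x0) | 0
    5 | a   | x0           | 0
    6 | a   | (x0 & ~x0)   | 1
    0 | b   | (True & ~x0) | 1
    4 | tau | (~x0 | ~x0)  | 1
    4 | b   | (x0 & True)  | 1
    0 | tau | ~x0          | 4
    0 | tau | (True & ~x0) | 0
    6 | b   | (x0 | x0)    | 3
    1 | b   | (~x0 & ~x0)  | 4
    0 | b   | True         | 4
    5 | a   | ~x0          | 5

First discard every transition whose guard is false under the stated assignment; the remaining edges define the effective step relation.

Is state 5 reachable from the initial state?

Answer: UNREACHABLE

Trace:
After dropping false guards: 7 live edges.
Layer 0: {0}
Layer 1: {4}  now seen {0,4}
Layer 2: {1}  now seen {0,1,4}
Reach set: {0,1,4}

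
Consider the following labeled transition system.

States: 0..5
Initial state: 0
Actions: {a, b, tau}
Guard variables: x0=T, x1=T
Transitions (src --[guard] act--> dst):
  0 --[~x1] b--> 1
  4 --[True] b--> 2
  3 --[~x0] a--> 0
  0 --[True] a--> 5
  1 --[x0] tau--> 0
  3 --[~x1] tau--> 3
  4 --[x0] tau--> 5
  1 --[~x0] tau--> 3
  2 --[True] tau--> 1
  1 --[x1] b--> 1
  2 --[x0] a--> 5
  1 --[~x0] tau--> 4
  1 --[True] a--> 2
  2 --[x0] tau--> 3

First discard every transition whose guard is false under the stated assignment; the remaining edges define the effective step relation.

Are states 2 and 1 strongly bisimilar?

Bisimulation quotient by refinement:
  π0 = {{0,1,2,3,4,5}}
  π1 = {{0},{1},{2},{3,5},{4}}
Fixed point at round 2; 5 class(es).
class of 2: {2}; class of 1: {1}

Answer: NOT BISIMILAR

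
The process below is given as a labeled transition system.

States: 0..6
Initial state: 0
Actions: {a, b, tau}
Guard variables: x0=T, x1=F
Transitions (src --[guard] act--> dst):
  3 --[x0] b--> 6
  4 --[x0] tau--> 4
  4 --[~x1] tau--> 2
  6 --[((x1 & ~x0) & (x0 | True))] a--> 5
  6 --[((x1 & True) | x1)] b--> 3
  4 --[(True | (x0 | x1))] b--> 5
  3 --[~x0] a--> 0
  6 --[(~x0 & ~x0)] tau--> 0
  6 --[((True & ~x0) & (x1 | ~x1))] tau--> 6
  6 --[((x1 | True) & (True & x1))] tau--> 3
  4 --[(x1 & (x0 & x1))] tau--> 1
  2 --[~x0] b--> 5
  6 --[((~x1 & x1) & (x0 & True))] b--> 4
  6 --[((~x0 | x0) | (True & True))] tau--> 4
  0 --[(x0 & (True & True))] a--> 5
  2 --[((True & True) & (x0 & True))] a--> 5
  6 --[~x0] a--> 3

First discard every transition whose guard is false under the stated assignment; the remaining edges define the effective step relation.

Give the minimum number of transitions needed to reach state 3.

Answer: UNREACHABLE

Trace:
Breadth-first toward 3:
  Layer 0: {0}
  Layer 1: {5}
3 never appears.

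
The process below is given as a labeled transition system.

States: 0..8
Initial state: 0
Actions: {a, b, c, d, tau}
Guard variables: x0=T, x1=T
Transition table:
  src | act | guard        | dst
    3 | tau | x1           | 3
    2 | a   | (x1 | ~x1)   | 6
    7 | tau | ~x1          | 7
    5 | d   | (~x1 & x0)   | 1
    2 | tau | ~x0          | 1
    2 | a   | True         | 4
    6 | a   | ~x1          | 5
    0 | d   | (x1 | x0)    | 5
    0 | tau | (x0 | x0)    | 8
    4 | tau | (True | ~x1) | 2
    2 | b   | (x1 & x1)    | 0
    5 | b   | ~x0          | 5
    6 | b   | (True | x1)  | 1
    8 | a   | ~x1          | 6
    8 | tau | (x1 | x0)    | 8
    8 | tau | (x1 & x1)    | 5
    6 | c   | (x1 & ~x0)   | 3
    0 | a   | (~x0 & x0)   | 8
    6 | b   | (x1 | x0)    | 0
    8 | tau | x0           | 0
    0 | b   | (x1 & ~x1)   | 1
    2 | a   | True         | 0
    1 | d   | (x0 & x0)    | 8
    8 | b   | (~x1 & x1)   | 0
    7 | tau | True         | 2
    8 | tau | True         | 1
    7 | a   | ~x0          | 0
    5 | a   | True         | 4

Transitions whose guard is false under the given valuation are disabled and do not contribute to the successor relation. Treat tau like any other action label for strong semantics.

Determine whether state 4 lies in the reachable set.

After dropping false guards: 17 live edges.
L0 = {0}
L1 = {5,8}  cumulative {0,5,8}
L2 = {1,4}  cumulative {0,1,4,5,8}
L3 = {2}  cumulative {0,1,2,4,5,8}
L4 = {6}  cumulative {0,1,2,4,5,6,8}
Reachable = {0,1,2,4,5,6,8}
Path to 4: d·a

Answer: REACHABLE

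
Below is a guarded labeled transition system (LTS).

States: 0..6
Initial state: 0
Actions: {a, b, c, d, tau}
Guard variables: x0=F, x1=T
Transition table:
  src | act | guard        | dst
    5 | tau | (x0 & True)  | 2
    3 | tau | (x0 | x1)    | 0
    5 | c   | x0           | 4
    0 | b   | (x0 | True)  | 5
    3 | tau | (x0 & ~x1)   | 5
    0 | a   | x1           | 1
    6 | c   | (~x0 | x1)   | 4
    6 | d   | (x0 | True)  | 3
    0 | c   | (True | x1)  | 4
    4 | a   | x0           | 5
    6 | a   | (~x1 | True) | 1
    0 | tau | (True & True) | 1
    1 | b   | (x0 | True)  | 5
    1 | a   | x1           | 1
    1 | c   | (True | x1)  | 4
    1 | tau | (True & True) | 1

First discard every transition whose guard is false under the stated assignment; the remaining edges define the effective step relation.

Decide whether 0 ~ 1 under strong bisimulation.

Answer: BISIMILAR

Working:
Bisimulation quotient by refinement:
  P[0] = {{0,1,2,3,4,5,6}}
  P[1] = {{0,1},{2,4,5},{3},{6}}
Fixed point at round 2; 4 class(es).
0∈{0,1}, 1∈{0,1}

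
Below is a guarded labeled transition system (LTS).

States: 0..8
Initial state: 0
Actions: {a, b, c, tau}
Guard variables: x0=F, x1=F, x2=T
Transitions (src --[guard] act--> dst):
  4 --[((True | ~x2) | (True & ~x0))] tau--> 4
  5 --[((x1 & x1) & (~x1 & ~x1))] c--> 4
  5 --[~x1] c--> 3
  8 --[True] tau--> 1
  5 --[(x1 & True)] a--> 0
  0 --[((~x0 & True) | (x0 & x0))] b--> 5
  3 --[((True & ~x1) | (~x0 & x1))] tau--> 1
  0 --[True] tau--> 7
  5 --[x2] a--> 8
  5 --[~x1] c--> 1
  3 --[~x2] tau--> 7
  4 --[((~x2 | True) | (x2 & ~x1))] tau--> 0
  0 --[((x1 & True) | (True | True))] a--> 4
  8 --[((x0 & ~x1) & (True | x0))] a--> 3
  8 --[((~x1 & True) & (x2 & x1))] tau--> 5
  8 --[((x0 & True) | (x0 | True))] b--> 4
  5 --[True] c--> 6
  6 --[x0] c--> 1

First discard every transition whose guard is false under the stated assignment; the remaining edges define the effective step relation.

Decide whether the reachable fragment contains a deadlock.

Answer: DEADLOCK at state 1

Analysis:
R = {0,1,3,4,5,6,7,8}
  0: a→4  b→5  tau→7  [3 out]
  1: ∅  [deadlock]
  3: tau→1  [1 out]
  4: tau→0  tau→4  [2 out]
  5: a→8  c→1  c→3  c→6  [4 out]
  6: ∅  [deadlock]
  7: ∅  [deadlock]
  8: b→4  tau→1  [2 out]
witness 1: b·c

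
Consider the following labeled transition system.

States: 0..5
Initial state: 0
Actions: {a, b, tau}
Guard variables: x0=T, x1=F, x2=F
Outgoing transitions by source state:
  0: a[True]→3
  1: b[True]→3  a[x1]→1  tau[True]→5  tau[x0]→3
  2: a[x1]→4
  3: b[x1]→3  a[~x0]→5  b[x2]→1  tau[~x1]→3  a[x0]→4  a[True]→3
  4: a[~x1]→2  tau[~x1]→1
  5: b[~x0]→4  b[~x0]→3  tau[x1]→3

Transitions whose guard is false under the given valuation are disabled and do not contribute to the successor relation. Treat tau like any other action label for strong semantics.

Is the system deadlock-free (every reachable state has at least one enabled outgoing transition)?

Answer: DEADLOCK at state 2

Analysis:
R = {0,1,2,3,4,5}
  0: a→3  [1 exit(s)]
  1: b→3  tau→3  tau→5  [3 exit(s)]
  2: ∅  [STUCK]
  3: a→3  a→4  tau→3  [3 exit(s)]
  4: a→2  tau→1  [2 exit(s)]
  5: ∅  [STUCK]
witness 2: a·a·a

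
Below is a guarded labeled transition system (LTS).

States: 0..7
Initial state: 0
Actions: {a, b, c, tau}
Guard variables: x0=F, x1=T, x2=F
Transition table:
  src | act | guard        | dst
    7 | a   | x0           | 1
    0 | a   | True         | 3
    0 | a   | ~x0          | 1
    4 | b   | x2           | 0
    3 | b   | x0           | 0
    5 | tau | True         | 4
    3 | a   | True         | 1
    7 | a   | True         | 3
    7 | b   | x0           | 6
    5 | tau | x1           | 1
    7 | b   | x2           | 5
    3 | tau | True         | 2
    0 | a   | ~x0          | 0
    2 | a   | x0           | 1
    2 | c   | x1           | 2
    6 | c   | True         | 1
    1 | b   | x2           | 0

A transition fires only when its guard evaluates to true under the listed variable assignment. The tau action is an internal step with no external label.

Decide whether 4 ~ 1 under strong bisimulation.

Bisimulation quotient by refinement:
  P[0] = {{0,1,2,3,4,5,6,7}}
  P[1] = {{0,7},{1,4},{2,6},{3},{5}}
  P[2] = {{0},{1,4},{2},{3},{5},{6},{7}}
stable after 3 split(s): 7 block(s)
4∈{1,4}, 1∈{1,4}

Answer: BISIMILAR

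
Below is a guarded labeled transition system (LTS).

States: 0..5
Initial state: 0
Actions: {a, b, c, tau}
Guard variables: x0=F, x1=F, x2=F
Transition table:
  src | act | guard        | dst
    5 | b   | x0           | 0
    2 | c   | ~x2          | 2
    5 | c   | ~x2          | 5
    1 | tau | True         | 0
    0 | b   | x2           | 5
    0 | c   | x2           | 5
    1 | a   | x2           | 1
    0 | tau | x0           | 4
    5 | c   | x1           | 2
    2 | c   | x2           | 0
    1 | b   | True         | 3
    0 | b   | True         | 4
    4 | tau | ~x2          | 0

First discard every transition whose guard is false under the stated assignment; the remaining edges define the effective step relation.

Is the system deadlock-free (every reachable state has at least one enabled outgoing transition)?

Answer: DEADLOCK-FREE

Analysis:
Reach set: {0,4}
  0: b→4  [1 exit(s)]
  4: tau→0  [1 exit(s)]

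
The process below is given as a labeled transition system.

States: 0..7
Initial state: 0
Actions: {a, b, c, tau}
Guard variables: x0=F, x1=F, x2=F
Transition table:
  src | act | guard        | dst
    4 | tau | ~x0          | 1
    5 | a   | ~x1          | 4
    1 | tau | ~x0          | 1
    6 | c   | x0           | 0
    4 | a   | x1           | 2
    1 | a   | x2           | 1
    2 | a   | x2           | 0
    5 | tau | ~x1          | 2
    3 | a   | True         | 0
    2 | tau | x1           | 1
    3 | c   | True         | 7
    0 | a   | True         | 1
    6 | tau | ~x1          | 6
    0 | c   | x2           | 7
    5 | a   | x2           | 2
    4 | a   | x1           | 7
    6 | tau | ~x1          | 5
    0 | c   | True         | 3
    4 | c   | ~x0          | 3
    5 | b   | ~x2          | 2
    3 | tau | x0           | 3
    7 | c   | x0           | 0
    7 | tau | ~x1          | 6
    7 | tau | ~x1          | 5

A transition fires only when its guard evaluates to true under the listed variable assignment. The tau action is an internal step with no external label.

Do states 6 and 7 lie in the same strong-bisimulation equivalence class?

Bisimulation quotient by refinement:
  round 0: {{0,1,2,3,4,5,6,7}}
  round 1: {{0,3},{1,6,7},{2},{4},{5}}
  round 2: {{0},{1},{2},{3},{4},{5},{6,7}}
stable after 3 split(s): 7 block(s)
class of 6: {6,7}; class of 7: {6,7}

Answer: BISIMILAR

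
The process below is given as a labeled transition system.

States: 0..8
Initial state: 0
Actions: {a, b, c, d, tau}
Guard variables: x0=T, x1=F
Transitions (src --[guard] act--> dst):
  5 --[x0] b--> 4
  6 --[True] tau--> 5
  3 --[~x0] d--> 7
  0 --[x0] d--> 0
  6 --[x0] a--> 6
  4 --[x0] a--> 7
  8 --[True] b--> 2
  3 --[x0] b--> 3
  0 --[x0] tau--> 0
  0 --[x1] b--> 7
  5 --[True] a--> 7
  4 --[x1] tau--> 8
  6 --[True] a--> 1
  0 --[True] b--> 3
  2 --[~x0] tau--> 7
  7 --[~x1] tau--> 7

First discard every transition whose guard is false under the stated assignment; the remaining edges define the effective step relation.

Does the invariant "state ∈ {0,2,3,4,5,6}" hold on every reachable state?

Answer: INVARIANT HOLDS

Trace:
Allowed set {0,2,3,4,5,6}
R = {0,3}
  0: ok
  3: ok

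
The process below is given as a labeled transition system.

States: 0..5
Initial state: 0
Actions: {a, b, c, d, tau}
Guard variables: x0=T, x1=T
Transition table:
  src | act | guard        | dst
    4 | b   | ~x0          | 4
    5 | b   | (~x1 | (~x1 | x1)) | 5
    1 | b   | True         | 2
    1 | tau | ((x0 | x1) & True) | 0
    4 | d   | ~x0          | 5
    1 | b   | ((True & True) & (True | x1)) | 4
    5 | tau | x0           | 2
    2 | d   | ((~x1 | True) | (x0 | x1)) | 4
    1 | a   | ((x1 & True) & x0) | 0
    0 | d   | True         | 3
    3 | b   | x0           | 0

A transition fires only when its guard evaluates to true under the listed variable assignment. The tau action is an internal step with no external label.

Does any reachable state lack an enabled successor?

Reachable = {0,3}
  0: d→3  [deg 1]
  3: b→0  [deg 1]

Answer: DEADLOCK-FREE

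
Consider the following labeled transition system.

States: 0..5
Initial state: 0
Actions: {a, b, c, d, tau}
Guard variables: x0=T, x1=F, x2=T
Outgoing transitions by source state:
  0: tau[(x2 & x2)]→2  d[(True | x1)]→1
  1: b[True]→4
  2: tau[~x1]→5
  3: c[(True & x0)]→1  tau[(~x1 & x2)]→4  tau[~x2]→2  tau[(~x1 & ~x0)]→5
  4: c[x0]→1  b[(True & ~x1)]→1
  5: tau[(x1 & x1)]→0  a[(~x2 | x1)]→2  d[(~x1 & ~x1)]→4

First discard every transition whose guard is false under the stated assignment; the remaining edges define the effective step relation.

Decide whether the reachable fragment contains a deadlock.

Answer: DEADLOCK-FREE

Trace:
Reachable = {0,1,2,4,5}
  0: d→1  tau→2  [2 out]
  1: b→4  [1 out]
  2: tau→5  [1 out]
  4: b→1  c→1  [2 out]
  5: d→4  [1 out]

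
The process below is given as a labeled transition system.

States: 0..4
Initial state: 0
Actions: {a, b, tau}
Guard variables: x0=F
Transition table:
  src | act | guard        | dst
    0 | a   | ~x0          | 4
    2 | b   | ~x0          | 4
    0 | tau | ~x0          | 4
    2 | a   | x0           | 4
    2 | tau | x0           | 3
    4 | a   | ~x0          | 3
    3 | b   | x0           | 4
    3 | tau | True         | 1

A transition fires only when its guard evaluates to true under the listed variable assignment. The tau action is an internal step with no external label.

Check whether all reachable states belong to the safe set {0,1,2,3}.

Safe = {0,1,2,3}
Reachable = {0,1,3,4}
  0: ok
  1: ok
  3: ok
  4: outside
reach 4 via a — violates

Answer: INVARIANT VIOLATED at state 4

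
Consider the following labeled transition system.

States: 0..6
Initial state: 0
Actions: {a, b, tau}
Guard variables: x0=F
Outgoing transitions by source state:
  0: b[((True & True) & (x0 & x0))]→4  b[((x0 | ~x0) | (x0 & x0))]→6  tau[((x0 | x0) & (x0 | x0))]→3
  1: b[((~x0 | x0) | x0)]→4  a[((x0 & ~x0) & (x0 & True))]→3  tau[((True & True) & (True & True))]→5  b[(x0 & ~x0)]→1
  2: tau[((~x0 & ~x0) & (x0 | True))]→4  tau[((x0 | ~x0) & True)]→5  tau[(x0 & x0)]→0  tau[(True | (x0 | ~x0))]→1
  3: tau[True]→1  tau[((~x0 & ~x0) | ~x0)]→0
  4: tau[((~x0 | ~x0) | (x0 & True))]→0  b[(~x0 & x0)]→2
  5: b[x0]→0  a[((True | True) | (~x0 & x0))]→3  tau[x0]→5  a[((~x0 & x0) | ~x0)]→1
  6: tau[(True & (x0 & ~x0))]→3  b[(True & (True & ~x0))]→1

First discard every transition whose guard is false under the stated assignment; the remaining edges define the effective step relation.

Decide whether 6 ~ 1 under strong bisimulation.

Answer: NOT BISIMILAR

Working:
Compute ~ classes (split until stable):
  round 0: {{0,1,2,3,4,5,6}}
  round 1: {{0,6},{1},{2,3,4},{5}}
  round 2: {{0},{1},{2},{3},{4},{5},{6}}
stable after 3 split(s): 7 block(s)
class of 6: {6}; class of 1: {1}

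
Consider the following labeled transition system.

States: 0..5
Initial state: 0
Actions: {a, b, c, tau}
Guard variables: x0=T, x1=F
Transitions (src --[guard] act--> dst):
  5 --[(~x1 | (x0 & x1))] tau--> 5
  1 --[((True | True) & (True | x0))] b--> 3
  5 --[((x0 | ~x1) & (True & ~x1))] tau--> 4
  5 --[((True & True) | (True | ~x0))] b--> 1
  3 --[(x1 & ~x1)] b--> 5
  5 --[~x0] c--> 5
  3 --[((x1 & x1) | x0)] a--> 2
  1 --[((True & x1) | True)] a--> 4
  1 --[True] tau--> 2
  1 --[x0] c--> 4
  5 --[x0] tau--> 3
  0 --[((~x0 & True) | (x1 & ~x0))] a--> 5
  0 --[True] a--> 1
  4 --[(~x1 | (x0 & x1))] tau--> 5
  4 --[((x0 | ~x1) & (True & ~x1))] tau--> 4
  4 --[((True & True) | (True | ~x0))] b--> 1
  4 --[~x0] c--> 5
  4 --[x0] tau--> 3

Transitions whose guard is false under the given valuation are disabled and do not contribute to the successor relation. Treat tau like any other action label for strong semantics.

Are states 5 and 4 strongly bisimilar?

Answer: BISIMILAR

Analysis:
Bisimulation quotient by refinement:
  π0 = {{0,1,2,3,4,5}}
  π1 = {{0,3},{1},{2},{4,5}}
  π2 = {{0},{1},{2},{3},{4,5}}
5 equivalence class(es) (converged in 3)
[5]={4,5}  [4]={4,5}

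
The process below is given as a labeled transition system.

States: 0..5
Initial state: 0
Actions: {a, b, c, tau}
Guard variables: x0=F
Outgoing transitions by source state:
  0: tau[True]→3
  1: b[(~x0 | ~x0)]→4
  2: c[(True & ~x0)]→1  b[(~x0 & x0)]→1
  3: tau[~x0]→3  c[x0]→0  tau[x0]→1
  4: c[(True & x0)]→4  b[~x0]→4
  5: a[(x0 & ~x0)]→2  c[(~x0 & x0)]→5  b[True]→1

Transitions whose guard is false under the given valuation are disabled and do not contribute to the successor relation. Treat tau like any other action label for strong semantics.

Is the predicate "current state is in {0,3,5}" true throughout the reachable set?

Answer: INVARIANT HOLDS

Working:
Safe = {0,3,5}
R = {0,3}
  0: ✓
  3: ✓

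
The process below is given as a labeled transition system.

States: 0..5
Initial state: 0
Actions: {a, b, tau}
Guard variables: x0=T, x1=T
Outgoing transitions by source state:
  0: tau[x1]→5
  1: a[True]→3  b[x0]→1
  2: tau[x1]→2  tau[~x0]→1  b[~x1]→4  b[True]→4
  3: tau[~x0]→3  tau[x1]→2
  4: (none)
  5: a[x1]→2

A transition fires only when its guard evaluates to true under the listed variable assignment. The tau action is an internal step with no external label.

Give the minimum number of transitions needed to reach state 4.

BFS to 4:
  Layer 0: {0}
  Layer 1: {5}
  Layer 2: {2}
  Layer 3: {4}
4 enters at depth 3; path tau·a·b

Answer: 3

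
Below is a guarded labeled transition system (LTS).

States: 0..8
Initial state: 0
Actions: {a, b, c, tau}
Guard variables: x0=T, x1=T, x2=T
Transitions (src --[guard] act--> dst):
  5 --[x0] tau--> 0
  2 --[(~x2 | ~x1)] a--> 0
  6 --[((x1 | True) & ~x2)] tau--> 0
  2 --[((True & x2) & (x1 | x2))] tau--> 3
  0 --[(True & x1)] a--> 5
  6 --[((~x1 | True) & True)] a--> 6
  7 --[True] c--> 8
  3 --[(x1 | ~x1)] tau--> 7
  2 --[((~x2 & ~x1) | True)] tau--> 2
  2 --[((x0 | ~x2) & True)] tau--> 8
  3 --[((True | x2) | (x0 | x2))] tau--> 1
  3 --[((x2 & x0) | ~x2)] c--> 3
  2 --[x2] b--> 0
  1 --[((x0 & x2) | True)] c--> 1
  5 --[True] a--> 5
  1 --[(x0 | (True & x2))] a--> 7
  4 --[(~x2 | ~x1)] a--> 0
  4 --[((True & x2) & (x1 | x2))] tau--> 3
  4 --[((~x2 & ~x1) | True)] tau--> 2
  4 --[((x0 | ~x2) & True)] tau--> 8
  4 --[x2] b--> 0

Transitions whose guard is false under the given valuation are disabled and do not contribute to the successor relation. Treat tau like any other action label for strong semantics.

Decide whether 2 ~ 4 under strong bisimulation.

Answer: BISIMILAR

Working:
Bisimulation quotient by refinement:
  round 0: {{0,1,2,3,4,5,6,7,8}}
  round 1: {{0,6},{1},{2,4},{3},{5},{7},{8}}
  round 2: {{0},{1},{2,4},{3},{5},{6},{7},{8}}
stable after 3 split(s): 8 block(s)
2∈{2,4}, 4∈{2,4}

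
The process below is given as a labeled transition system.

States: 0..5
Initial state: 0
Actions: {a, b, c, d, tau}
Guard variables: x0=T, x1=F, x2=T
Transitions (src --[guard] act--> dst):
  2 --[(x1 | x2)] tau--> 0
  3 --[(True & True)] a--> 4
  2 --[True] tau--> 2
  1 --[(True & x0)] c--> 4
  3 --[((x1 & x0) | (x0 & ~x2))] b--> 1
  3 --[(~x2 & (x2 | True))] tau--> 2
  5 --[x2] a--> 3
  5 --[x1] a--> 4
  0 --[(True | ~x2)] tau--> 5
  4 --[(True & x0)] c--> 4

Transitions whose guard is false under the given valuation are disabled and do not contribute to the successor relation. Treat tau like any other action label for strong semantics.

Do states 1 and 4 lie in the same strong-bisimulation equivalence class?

Answer: BISIMILAR

Trace:
Compute ~ classes (split until stable):
  round 0: {{0,1,2,3,4,5}}
  round 1: {{0,2},{1,4},{3,5}}
  round 2: {{0},{1,4},{2},{3},{5}}
Fixed point at round 3; 5 class(es).
class of 1: {1,4}; class of 4: {1,4}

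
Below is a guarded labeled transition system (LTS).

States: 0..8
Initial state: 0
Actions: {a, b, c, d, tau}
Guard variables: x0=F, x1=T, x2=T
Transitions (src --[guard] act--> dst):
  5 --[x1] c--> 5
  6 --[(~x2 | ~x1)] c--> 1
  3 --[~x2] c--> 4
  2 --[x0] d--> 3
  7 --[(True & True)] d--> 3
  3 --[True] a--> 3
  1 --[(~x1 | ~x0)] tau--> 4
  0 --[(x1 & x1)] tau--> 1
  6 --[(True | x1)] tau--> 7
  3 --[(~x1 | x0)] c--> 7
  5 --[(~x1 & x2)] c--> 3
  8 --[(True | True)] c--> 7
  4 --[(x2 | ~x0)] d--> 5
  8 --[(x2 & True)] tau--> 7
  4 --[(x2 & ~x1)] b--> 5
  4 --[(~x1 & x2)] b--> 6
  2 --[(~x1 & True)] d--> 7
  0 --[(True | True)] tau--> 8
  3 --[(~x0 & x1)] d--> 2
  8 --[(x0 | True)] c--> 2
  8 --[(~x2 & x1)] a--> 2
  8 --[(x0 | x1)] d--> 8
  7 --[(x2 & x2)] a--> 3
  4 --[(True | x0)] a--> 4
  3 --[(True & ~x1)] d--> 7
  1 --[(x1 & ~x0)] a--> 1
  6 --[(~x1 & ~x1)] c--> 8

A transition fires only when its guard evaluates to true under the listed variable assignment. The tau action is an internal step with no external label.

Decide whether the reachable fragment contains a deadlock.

Reach set: {0,1,2,3,4,5,7,8}
  0: tau→1  tau→8  [2 out]
  1: a→1  tau→4  [2 out]
  2: ∅  [STUCK]
  3: a→3  d→2  [2 out]
  4: a→4  d→5  [2 out]
  5: c→5  [1 out]
  7: a→3  d→3  [2 out]
  8: c→2  c→7  d→8  tau→7  [4 out]
trace reaching 2: tau·c

Answer: DEADLOCK at state 2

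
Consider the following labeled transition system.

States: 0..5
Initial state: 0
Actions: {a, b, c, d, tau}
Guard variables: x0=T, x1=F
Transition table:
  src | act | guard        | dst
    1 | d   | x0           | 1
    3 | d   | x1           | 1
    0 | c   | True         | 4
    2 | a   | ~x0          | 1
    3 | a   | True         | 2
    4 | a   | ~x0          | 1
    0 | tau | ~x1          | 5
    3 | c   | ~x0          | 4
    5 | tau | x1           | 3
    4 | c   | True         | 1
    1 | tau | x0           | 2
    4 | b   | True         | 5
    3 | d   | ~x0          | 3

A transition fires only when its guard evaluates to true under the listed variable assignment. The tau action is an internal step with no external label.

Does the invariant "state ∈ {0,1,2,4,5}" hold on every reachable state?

Safe = {0,1,2,4,5}
Reach set: {0,1,2,4,5}
  0: safe
  1: safe
  2: safe
  4: safe
  5: safe

Answer: INVARIANT HOLDS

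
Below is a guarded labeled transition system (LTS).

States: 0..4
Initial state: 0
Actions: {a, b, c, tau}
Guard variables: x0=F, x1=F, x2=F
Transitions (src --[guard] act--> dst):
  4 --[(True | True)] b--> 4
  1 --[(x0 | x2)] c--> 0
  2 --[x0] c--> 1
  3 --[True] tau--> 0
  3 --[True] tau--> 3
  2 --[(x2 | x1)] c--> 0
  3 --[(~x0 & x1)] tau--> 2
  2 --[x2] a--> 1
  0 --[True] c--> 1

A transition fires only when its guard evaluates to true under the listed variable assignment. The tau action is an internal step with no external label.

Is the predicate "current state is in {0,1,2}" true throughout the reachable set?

Inv-set: {0,1,2}
R = {0,1}
  0: ok
  1: ok

Answer: INVARIANT HOLDS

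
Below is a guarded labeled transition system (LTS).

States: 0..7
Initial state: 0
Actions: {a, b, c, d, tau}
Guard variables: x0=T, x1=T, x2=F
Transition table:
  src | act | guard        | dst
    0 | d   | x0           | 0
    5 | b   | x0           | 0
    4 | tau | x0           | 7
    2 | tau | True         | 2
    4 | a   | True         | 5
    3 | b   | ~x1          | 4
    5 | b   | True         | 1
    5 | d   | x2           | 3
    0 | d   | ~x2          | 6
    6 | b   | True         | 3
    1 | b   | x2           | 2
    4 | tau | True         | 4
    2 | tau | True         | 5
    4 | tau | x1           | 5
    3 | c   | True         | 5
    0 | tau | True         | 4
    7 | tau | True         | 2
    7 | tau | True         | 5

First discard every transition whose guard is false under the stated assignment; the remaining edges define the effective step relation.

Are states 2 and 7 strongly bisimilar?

Answer: BISIMILAR

Analysis:
Compute ~ classes (split until stable):
  round 0: {{0,1,2,3,4,5,6,7}}
  round 1: {{0},{1},{2,7},{3},{4},{5,6}}
  round 2: {{0},{1},{2,7},{3},{4},{5},{6}}
Fixed point at round 3; 7 class(es).
class of 2: {2,7}; class of 7: {2,7}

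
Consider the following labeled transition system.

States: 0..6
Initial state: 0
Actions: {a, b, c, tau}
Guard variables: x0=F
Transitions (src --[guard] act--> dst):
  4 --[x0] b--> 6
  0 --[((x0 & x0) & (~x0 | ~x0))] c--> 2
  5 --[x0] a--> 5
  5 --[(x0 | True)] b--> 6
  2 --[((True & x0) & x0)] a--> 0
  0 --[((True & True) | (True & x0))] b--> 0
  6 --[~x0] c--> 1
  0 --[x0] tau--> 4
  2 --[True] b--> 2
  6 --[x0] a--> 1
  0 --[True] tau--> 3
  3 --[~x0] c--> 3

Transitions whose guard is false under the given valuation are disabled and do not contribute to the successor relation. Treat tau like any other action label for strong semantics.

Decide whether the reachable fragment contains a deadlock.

Answer: DEADLOCK-FREE

Analysis:
Reachable = {0,3}
  0: b→0  tau→3  [2 exit(s)]
  3: c→3  [1 exit(s)]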